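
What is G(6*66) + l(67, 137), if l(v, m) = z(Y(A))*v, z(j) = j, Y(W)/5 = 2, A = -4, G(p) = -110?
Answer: 560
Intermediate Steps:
Y(W) = 10 (Y(W) = 5*2 = 10)
l(v, m) = 10*v
G(6*66) + l(67, 137) = -110 + 10*67 = -110 + 670 = 560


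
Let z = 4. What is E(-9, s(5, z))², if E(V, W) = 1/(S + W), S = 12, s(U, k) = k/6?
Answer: 9/1444 ≈ 0.0062327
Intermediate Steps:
s(U, k) = k/6 (s(U, k) = k*(⅙) = k/6)
E(V, W) = 1/(12 + W)
E(-9, s(5, z))² = (1/(12 + (⅙)*4))² = (1/(12 + ⅔))² = (1/(38/3))² = (3/38)² = 9/1444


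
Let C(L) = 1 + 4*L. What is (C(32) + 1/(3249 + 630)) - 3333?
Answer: -12428315/3879 ≈ -3204.0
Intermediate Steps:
(C(32) + 1/(3249 + 630)) - 3333 = ((1 + 4*32) + 1/(3249 + 630)) - 3333 = ((1 + 128) + 1/3879) - 3333 = (129 + 1/3879) - 3333 = 500392/3879 - 3333 = -12428315/3879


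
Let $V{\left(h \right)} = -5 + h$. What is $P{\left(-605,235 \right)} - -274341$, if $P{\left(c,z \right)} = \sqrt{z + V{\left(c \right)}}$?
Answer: $274341 + 5 i \sqrt{15} \approx 2.7434 \cdot 10^{5} + 19.365 i$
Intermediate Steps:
$P{\left(c,z \right)} = \sqrt{-5 + c + z}$ ($P{\left(c,z \right)} = \sqrt{z + \left(-5 + c\right)} = \sqrt{-5 + c + z}$)
$P{\left(-605,235 \right)} - -274341 = \sqrt{-5 - 605 + 235} - -274341 = \sqrt{-375} + 274341 = 5 i \sqrt{15} + 274341 = 274341 + 5 i \sqrt{15}$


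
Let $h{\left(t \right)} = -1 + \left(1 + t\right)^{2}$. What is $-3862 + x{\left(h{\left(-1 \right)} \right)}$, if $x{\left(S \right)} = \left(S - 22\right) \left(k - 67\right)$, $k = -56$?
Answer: $-1033$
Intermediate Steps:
$x{\left(S \right)} = 2706 - 123 S$ ($x{\left(S \right)} = \left(S - 22\right) \left(-56 - 67\right) = \left(-22 + S\right) \left(-123\right) = 2706 - 123 S$)
$-3862 + x{\left(h{\left(-1 \right)} \right)} = -3862 + \left(2706 - 123 \left(- (2 - 1)\right)\right) = -3862 + \left(2706 - 123 \left(\left(-1\right) 1\right)\right) = -3862 + \left(2706 - -123\right) = -3862 + \left(2706 + 123\right) = -3862 + 2829 = -1033$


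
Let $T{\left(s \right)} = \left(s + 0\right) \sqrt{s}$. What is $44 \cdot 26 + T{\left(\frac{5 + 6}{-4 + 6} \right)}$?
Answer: $1144 + \frac{11 \sqrt{22}}{4} \approx 1156.9$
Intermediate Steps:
$T{\left(s \right)} = s^{\frac{3}{2}}$ ($T{\left(s \right)} = s \sqrt{s} = s^{\frac{3}{2}}$)
$44 \cdot 26 + T{\left(\frac{5 + 6}{-4 + 6} \right)} = 44 \cdot 26 + \left(\frac{5 + 6}{-4 + 6}\right)^{\frac{3}{2}} = 1144 + \left(\frac{11}{2}\right)^{\frac{3}{2}} = 1144 + \frac{11 \sqrt{22}}{4}$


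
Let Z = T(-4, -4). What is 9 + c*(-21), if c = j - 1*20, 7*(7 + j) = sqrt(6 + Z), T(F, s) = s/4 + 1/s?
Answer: 576 - 3*sqrt(19)/2 ≈ 569.46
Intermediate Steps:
T(F, s) = 1/s + s/4 (T(F, s) = s*(1/4) + 1/s = s/4 + 1/s = 1/s + s/4)
Z = -5/4 (Z = 1/(-4) + (1/4)*(-4) = -1/4 - 1 = -5/4 ≈ -1.2500)
j = -7 + sqrt(19)/14 (j = -7 + sqrt(6 - 5/4)/7 = -7 + sqrt(19/4)/7 = -7 + (sqrt(19)/2)/7 = -7 + sqrt(19)/14 ≈ -6.6887)
c = -27 + sqrt(19)/14 (c = (-7 + sqrt(19)/14) - 1*20 = (-7 + sqrt(19)/14) - 20 = -27 + sqrt(19)/14 ≈ -26.689)
9 + c*(-21) = 9 + (-27 + sqrt(19)/14)*(-21) = 9 + (567 - 3*sqrt(19)/2) = 576 - 3*sqrt(19)/2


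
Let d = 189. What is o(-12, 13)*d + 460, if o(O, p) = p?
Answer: 2917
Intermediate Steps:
o(-12, 13)*d + 460 = 13*189 + 460 = 2457 + 460 = 2917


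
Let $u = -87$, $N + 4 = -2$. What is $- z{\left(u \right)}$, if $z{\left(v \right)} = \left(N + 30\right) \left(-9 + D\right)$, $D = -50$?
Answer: $1416$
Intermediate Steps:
$N = -6$ ($N = -4 - 2 = -6$)
$z{\left(v \right)} = -1416$ ($z{\left(v \right)} = \left(-6 + 30\right) \left(-9 - 50\right) = 24 \left(-59\right) = -1416$)
$- z{\left(u \right)} = \left(-1\right) \left(-1416\right) = 1416$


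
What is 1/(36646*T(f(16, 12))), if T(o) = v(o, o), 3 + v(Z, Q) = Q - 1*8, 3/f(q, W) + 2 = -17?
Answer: -19/7768952 ≈ -2.4456e-6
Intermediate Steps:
f(q, W) = -3/19 (f(q, W) = 3/(-2 - 17) = 3/(-19) = 3*(-1/19) = -3/19)
v(Z, Q) = -11 + Q (v(Z, Q) = -3 + (Q - 1*8) = -3 + (Q - 8) = -3 + (-8 + Q) = -11 + Q)
T(o) = -11 + o
1/(36646*T(f(16, 12))) = 1/(36646*(-11 - 3/19)) = 1/(36646*(-212/19)) = (1/36646)*(-19/212) = -19/7768952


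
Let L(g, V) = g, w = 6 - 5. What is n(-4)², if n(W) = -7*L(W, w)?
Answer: 784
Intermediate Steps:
w = 1
n(W) = -7*W
n(-4)² = (-7*(-4))² = 28² = 784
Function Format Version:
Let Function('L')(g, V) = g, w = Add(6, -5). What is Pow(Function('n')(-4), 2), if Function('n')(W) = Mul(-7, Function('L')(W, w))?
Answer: 784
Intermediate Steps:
w = 1
Function('n')(W) = Mul(-7, W)
Pow(Function('n')(-4), 2) = Pow(Mul(-7, -4), 2) = Pow(28, 2) = 784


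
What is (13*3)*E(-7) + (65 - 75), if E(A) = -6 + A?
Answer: -517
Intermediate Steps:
(13*3)*E(-7) + (65 - 75) = (13*3)*(-6 - 7) + (65 - 75) = 39*(-13) - 10 = -507 - 10 = -517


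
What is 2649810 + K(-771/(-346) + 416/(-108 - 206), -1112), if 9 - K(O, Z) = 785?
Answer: 2649034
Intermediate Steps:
K(O, Z) = -776 (K(O, Z) = 9 - 1*785 = 9 - 785 = -776)
2649810 + K(-771/(-346) + 416/(-108 - 206), -1112) = 2649810 - 776 = 2649034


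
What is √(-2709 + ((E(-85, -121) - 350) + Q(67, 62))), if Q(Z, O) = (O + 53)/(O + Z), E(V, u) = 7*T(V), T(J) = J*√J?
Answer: √(-50889984 - 9901395*I*√85)/129 ≈ 40.139 - 68.332*I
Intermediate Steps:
T(J) = J^(3/2)
E(V, u) = 7*V^(3/2)
Q(Z, O) = (53 + O)/(O + Z)
√(-2709 + ((E(-85, -121) - 350) + Q(67, 62))) = √(-2709 + ((7*(-85)^(3/2) - 350) + (53 + 62)/(62 + 67))) = √(-2709 + ((7*(-85*I*√85) - 350) + 115/129)) = √(-2709 + ((-595*I*√85 - 350) + (1/129)*115)) = √(-2709 + ((-350 - 595*I*√85) + 115/129)) = √(-2709 + (-45035/129 - 595*I*√85)) = √(-394496/129 - 595*I*√85)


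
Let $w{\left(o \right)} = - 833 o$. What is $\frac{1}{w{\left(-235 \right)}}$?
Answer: $\frac{1}{195755} \approx 5.1084 \cdot 10^{-6}$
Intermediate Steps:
$\frac{1}{w{\left(-235 \right)}} = \frac{1}{\left(-833\right) \left(-235\right)} = \frac{1}{195755}$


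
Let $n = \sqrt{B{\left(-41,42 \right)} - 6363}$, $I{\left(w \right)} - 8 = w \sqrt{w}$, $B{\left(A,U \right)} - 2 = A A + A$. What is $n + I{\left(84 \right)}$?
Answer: $8 + 168 \sqrt{21} + i \sqrt{4721} \approx 777.87 + 68.709 i$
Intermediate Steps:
$B{\left(A,U \right)} = 2 + A + A^{2}$ ($B{\left(A,U \right)} = 2 + \left(A A + A\right) = 2 + \left(A^{2} + A\right) = 2 + \left(A + A^{2}\right) = 2 + A + A^{2}$)
$I{\left(w \right)} = 8 + w^{\frac{3}{2}}$ ($I{\left(w \right)} = 8 + w \sqrt{w} = 8 + w^{\frac{3}{2}}$)
$n = i \sqrt{4721}$ ($n = \sqrt{\left(2 - 41 + \left(-41\right)^{2}\right) - 6363} = \sqrt{\left(2 - 41 + 1681\right) - 6363} = \sqrt{1642 - 6363} = \sqrt{-4721} = i \sqrt{4721} \approx 68.709 i$)
$n + I{\left(84 \right)} = i \sqrt{4721} + \left(8 + 84^{\frac{3}{2}}\right) = i \sqrt{4721} + \left(8 + 168 \sqrt{21}\right) = 8 + 168 \sqrt{21} + i \sqrt{4721}$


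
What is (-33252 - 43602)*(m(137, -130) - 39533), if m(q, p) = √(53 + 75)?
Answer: 3038269182 - 614832*√2 ≈ 3.0374e+9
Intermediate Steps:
m(q, p) = 8*√2 (m(q, p) = √128 = 8*√2)
(-33252 - 43602)*(m(137, -130) - 39533) = (-33252 - 43602)*(8*√2 - 39533) = -76854*(-39533 + 8*√2) = 3038269182 - 614832*√2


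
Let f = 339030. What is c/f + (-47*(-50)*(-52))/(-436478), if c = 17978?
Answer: 12319116871/36994784085 ≈ 0.33300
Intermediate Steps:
c/f + (-47*(-50)*(-52))/(-436478) = 17978/339030 + (-47*(-50)*(-52))/(-436478) = 17978*(1/339030) + (2350*(-52))*(-1/436478) = 8989/169515 - 122200*(-1/436478) = 8989/169515 + 61100/218239 = 12319116871/36994784085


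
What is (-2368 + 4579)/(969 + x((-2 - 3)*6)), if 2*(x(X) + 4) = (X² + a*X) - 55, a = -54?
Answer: 1474/1465 ≈ 1.0061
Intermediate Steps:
x(X) = -63/2 + X²/2 - 27*X (x(X) = -4 + ((X² - 54*X) - 55)/2 = -4 + (-55 + X² - 54*X)/2 = -4 + (-55/2 + X²/2 - 27*X) = -63/2 + X²/2 - 27*X)
(-2368 + 4579)/(969 + x((-2 - 3)*6)) = (-2368 + 4579)/(969 + (-63/2 + ((-2 - 3)*6)²/2 - 27*(-2 - 3)*6)) = 2211/(969 + (-63/2 + (-5*6)²/2 - (-135)*6)) = 2211/(969 + (-63/2 + (½)*(-30)² - 27*(-30))) = 2211/(969 + (-63/2 + (½)*900 + 810)) = 2211/(969 + (-63/2 + 450 + 810)) = 2211/(969 + 2457/2) = 2211/(4395/2) = 2211*(2/4395) = 1474/1465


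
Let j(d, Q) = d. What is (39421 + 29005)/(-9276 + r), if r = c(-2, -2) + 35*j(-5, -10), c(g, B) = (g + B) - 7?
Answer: -34213/4731 ≈ -7.2317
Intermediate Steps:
c(g, B) = -7 + B + g (c(g, B) = (B + g) - 7 = -7 + B + g)
r = -186 (r = (-7 - 2 - 2) + 35*(-5) = -11 - 175 = -186)
(39421 + 29005)/(-9276 + r) = (39421 + 29005)/(-9276 - 186) = 68426/(-9462) = 68426*(-1/9462) = -34213/4731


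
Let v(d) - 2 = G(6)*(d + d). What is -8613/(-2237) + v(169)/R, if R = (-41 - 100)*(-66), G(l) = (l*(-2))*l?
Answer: 12858710/10408761 ≈ 1.2354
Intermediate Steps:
G(l) = -2*l² (G(l) = (-2*l)*l = -2*l²)
v(d) = 2 - 144*d (v(d) = 2 + (-2*6²)*(d + d) = 2 + (-2*36)*(2*d) = 2 - 144*d)
R = 9306 (R = -141*(-66) = 9306)
-8613/(-2237) + v(169)/R = -8613/(-2237) + (2 - 144*169)/9306 = -8613*(-1/2237) + (2 - 24336)*(1/9306) = 8613/2237 - 24334*1/9306 = 8613/2237 - 12167/4653 = 12858710/10408761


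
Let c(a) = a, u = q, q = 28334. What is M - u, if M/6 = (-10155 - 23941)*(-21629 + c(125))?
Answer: 4399173970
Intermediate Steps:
u = 28334
M = 4399202304 (M = 6*((-10155 - 23941)*(-21629 + 125)) = 6*(-34096*(-21504)) = 6*733200384 = 4399202304)
M - u = 4399202304 - 1*28334 = 4399202304 - 28334 = 4399173970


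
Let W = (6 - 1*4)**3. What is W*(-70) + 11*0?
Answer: -560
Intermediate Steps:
W = 8 (W = (6 - 4)**3 = 2**3 = 8)
W*(-70) + 11*0 = 8*(-70) + 11*0 = -560 + 0 = -560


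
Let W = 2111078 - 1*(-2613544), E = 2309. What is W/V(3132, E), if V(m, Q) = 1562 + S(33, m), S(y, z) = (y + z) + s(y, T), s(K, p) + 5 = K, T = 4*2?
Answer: 1574874/1585 ≈ 993.61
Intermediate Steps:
W = 4724622 (W = 2111078 + 2613544 = 4724622)
T = 8
s(K, p) = -5 + K
S(y, z) = -5 + z + 2*y (S(y, z) = (y + z) + (-5 + y) = -5 + z + 2*y)
V(m, Q) = 1623 + m (V(m, Q) = 1562 + (-5 + m + 2*33) = 1562 + (-5 + m + 66) = 1562 + (61 + m) = 1623 + m)
W/V(3132, E) = 4724622/(1623 + 3132) = 4724622/4755 = 4724622*(1/4755) = 1574874/1585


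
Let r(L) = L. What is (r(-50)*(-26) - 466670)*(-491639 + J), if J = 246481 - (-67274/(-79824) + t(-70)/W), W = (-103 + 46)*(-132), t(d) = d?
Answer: 1427535658878815135/12512412 ≈ 1.1409e+11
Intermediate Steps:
W = 7524 (W = -57*(-132) = 7524)
J = 6168122786765/25024824 (J = 246481 - (-67274/(-79824) - 70/7524) = 246481 - (-67274*(-1/79824) - 70*1/7524) = 246481 - (33637/39912 - 35/3762) = 246481 - 1*20857579/25024824 = 246481 - 20857579/25024824 = 6168122786765/25024824 ≈ 2.4648e+5)
(r(-50)*(-26) - 466670)*(-491639 + J) = (-50*(-26) - 466670)*(-491639 + 6168122786765/25024824) = (1300 - 466670)*(-6135056659771/25024824) = -465370*(-6135056659771/25024824) = 1427535658878815135/12512412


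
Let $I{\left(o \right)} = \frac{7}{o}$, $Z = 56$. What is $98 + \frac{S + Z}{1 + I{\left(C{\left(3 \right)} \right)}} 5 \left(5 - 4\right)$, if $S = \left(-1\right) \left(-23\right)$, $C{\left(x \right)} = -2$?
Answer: $-60$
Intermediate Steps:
$S = 23$
$98 + \frac{S + Z}{1 + I{\left(C{\left(3 \right)} \right)}} 5 \left(5 - 4\right) = 98 + \frac{23 + 56}{1 + \frac{7}{-2}} \cdot 5 \left(5 - 4\right) = 98 + \frac{79}{1 + 7 \left(- \frac{1}{2}\right)} 5 \cdot 1 = 98 + \frac{79}{1 - \frac{7}{2}} \cdot 5 = 98 + \frac{79}{- \frac{5}{2}} \cdot 5 = 98 + 79 \left(- \frac{2}{5}\right) 5 = 98 - 158 = -60$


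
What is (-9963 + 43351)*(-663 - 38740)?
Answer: -1315587364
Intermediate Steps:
(-9963 + 43351)*(-663 - 38740) = 33388*(-39403) = -1315587364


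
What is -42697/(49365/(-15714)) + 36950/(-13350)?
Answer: 19900519439/1464495 ≈ 13589.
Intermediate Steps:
-42697/(49365/(-15714)) + 36950/(-13350) = -42697/(49365*(-1/15714)) + 36950*(-1/13350) = -42697/(-5485/1746) - 739/267 = -42697*(-1746/5485) - 739/267 = 74548962/5485 - 739/267 = 19900519439/1464495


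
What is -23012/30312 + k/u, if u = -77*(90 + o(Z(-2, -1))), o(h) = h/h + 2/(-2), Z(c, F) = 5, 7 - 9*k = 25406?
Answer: -420053/1193535 ≈ -0.35194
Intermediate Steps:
k = -25399/9 (k = 7/9 - ⅑*25406 = 7/9 - 25406/9 = -25399/9 ≈ -2822.1)
o(h) = 0 (o(h) = 1 + 2*(-½) = 1 - 1 = 0)
u = -6930 (u = -77*(90 + 0) = -77*90 = -6930)
-23012/30312 + k/u = -23012/30312 - 25399/9/(-6930) = -23012*1/30312 - 25399/9*(-1/6930) = -5753/7578 + 2309/5670 = -420053/1193535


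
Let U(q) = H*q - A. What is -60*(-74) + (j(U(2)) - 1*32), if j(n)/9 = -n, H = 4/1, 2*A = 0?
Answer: 4336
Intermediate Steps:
A = 0 (A = (1/2)*0 = 0)
H = 4 (H = 4*1 = 4)
U(q) = 4*q (U(q) = 4*q - 1*0 = 4*q + 0 = 4*q)
j(n) = -9*n (j(n) = 9*(-n) = -9*n)
-60*(-74) + (j(U(2)) - 1*32) = -60*(-74) + (-36*2 - 1*32) = 4440 + (-9*8 - 32) = 4440 + (-72 - 32) = 4440 - 104 = 4336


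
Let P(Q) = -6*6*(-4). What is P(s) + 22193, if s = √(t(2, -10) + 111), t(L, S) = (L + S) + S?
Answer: 22337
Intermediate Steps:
t(L, S) = L + 2*S
s = √93 (s = √((2 + 2*(-10)) + 111) = √((2 - 20) + 111) = √(-18 + 111) = √93 ≈ 9.6436)
P(Q) = 144 (P(Q) = -36*(-4) = 144)
P(s) + 22193 = 144 + 22193 = 22337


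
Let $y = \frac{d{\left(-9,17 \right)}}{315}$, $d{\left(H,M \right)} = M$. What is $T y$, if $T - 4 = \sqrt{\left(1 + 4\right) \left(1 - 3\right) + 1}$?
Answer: $\frac{68}{315} + \frac{17 i}{105} \approx 0.21587 + 0.1619 i$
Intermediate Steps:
$T = 4 + 3 i$ ($T = 4 + \sqrt{\left(1 + 4\right) \left(1 - 3\right) + 1} = 4 + \sqrt{5 \left(-2\right) + 1} = 4 + \sqrt{-10 + 1} = 4 + \sqrt{-9} = 4 + 3 i \approx 4.0 + 3.0 i$)
$y = \frac{17}{315} \approx 0.053968$
$T y = \left(4 + 3 i\right) \frac{17}{315} = \frac{68}{315} + \frac{17 i}{105}$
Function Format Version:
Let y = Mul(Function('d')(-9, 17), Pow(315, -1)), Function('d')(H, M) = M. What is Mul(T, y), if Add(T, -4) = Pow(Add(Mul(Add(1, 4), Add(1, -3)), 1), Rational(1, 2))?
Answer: Add(Rational(68, 315), Mul(Rational(17, 105), I)) ≈ Add(0.21587, Mul(0.16190, I))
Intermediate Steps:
T = Add(4, Mul(3, I)) (T = Add(4, Pow(Add(Mul(Add(1, 4), Add(1, -3)), 1), Rational(1, 2))) = Add(4, Pow(Add(Mul(5, -2), 1), Rational(1, 2))) = Add(4, Pow(Add(-10, 1), Rational(1, 2))) = Add(4, Pow(-9, Rational(1, 2))) = Add(4, Mul(3, I)) ≈ Add(4.0000, Mul(3.0000, I)))
y = Rational(17, 315) (y = Mul(17, Pow(315, -1)) = Mul(17, Rational(1, 315)) = Rational(17, 315) ≈ 0.053968)
Mul(T, y) = Mul(Add(4, Mul(3, I)), Rational(17, 315)) = Add(Rational(68, 315), Mul(Rational(17, 105), I))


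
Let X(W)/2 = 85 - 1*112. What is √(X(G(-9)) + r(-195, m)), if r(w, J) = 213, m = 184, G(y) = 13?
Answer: √159 ≈ 12.610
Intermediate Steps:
X(W) = -54 (X(W) = 2*(85 - 1*112) = 2*(85 - 112) = 2*(-27) = -54)
√(X(G(-9)) + r(-195, m)) = √(-54 + 213) = √159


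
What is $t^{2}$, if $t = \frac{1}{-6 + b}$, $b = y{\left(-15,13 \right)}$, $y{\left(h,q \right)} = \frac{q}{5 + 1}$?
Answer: $\frac{36}{529} \approx 0.068053$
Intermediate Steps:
$y{\left(h,q \right)} = \frac{q}{6}$
$b = \frac{13}{6}$ ($b = \frac{1}{6} \cdot 13 = \frac{13}{6} \approx 2.1667$)
$t = - \frac{6}{23}$ ($t = \frac{1}{-6 + \frac{13}{6}} = \frac{1}{- \frac{23}{6}} = - \frac{6}{23} \approx -0.26087$)
$t^{2} = \left(- \frac{6}{23}\right)^{2} = \frac{36}{529}$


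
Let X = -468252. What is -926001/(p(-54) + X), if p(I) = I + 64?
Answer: 926001/468242 ≈ 1.9776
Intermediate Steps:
p(I) = 64 + I
-926001/(p(-54) + X) = -926001/((64 - 54) - 468252) = -926001/(10 - 468252) = -926001/(-468242) = -926001*(-1/468242) = 926001/468242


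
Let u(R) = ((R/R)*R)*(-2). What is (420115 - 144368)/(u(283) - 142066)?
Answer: -275747/142632 ≈ -1.9333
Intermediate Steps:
u(R) = -2*R (u(R) = (1*R)*(-2) = R*(-2) = -2*R)
(420115 - 144368)/(u(283) - 142066) = (420115 - 144368)/(-2*283 - 142066) = 275747/(-566 - 142066) = 275747/(-142632) = 275747*(-1/142632) = -275747/142632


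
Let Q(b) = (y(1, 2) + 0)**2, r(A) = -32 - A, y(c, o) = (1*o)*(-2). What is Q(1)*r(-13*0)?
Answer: -512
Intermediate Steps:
y(c, o) = -2*o (y(c, o) = o*(-2) = -2*o)
Q(b) = 16 (Q(b) = (-2*2 + 0)**2 = (-4 + 0)**2 = (-4)**2 = 16)
Q(1)*r(-13*0) = 16*(-32 - (-13)*0) = 16*(-32 - 1*0) = 16*(-32 + 0) = 16*(-32) = -512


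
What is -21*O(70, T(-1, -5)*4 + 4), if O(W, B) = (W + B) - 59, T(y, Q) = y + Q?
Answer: 189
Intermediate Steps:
T(y, Q) = Q + y
O(W, B) = -59 + B + W (O(W, B) = (B + W) - 59 = -59 + B + W)
-21*O(70, T(-1, -5)*4 + 4) = -21*(-59 + ((-5 - 1)*4 + 4) + 70) = -21*(-59 + (-6*4 + 4) + 70) = -21*(-59 + (-24 + 4) + 70) = -21*(-59 - 20 + 70) = -21*(-9) = 189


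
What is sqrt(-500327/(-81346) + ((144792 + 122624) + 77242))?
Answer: sqrt(2280701868893270)/81346 ≈ 587.08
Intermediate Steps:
sqrt(-500327/(-81346) + ((144792 + 122624) + 77242)) = sqrt(-500327*(-1/81346) + (267416 + 77242)) = sqrt(500327/81346 + 344658) = sqrt(28037049995/81346) = sqrt(2280701868893270)/81346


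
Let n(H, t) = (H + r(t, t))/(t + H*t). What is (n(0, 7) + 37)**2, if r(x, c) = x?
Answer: 1444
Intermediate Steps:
n(H, t) = (H + t)/(t + H*t)
(n(0, 7) + 37)**2 = ((0 + 7)/(7*(1 + 0)) + 37)**2 = ((1/7)*7/1 + 37)**2 = ((1/7)*1*7 + 37)**2 = (1 + 37)**2 = 38**2 = 1444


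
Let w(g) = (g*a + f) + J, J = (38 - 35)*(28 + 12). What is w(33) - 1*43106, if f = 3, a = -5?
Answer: -43148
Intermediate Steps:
J = 120 (J = 3*40 = 120)
w(g) = 123 - 5*g (w(g) = (g*(-5) + 3) + 120 = (-5*g + 3) + 120 = (3 - 5*g) + 120 = 123 - 5*g)
w(33) - 1*43106 = (123 - 5*33) - 1*43106 = (123 - 165) - 43106 = -42 - 43106 = -43148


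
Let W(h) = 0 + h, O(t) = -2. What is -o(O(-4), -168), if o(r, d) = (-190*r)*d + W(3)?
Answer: 63837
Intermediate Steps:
W(h) = h
o(r, d) = 3 - 190*d*r (o(r, d) = (-190*r)*d + 3 = -190*d*r + 3 = 3 - 190*d*r)
-o(O(-4), -168) = -(3 - 190*(-168)*(-2)) = -(3 - 63840) = -1*(-63837) = 63837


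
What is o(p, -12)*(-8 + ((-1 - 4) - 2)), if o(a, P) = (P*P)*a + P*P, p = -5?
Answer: 8640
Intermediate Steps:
o(a, P) = P² + a*P² (o(a, P) = P²*a + P² = a*P² + P² = P² + a*P²)
o(p, -12)*(-8 + ((-1 - 4) - 2)) = ((-12)²*(1 - 5))*(-8 + ((-1 - 4) - 2)) = (144*(-4))*(-8 + (-5 - 2)) = -576*(-8 - 7) = -576*(-15) = 8640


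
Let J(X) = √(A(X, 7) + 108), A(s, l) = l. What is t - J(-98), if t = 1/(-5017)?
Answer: -1/5017 - √115 ≈ -10.724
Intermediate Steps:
t = -1/5017 ≈ -0.00019932
J(X) = √115 (J(X) = √(7 + 108) = √115)
t - J(-98) = -1/5017 - √115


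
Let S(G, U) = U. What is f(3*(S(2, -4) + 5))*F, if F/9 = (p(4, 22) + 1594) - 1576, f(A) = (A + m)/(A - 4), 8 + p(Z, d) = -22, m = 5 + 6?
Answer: 1512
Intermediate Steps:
m = 11
p(Z, d) = -30 (p(Z, d) = -8 - 22 = -30)
f(A) = (11 + A)/(-4 + A) (f(A) = (A + 11)/(A - 4) = (11 + A)/(-4 + A))
F = -108 (F = 9*((-30 + 1594) - 1576) = 9*(1564 - 1576) = 9*(-12) = -108)
f(3*(S(2, -4) + 5))*F = ((11 + 3*(-4 + 5))/(-4 + 3*(-4 + 5)))*(-108) = ((11 + 3*1)/(-4 + 3*1))*(-108) = ((11 + 3)/(-4 + 3))*(-108) = (14/(-1))*(-108) = -1*14*(-108) = -14*(-108) = 1512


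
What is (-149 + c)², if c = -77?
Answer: 51076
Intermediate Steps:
(-149 + c)² = (-149 - 77)² = (-226)² = 51076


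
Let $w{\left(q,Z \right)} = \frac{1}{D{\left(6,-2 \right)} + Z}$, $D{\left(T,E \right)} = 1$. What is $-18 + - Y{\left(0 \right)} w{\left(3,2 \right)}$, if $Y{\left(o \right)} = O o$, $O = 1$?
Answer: $-18$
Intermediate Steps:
$Y{\left(o \right)} = o$ ($Y{\left(o \right)} = 1 o = o$)
$w{\left(q,Z \right)} = \frac{1}{1 + Z}$
$-18 + - Y{\left(0 \right)} w{\left(3,2 \right)} = -18 + \frac{\left(-1\right) 0}{1 + 2} = -18 + \frac{0}{3} = -18 + 0 \cdot \frac{1}{3} = -18 + 0 = -18$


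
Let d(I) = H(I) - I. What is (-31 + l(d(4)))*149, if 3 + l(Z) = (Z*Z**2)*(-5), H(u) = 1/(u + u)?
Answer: 19600503/512 ≈ 38282.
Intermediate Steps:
H(u) = 1/(2*u)
d(I) = 1/(2*I) - I
l(Z) = -3 - 5*Z**3 (l(Z) = -3 + (Z*Z**2)*(-5) = -3 + Z**3*(-5) = -3 - 5*Z**3)
(-31 + l(d(4)))*149 = (-31 + (-3 - 5*((1/2)/4 - 1*4)**3))*149 = (-31 + (-3 - 5*((1/2)*(1/4) - 4)**3))*149 = (-31 + (-3 - 5*(1/8 - 4)**3))*149 = (-31 + (-3 - 5*(-31/8)**3))*149 = (-31 + (-3 - 5*(-29791/512)))*149 = (-31 + (-3 + 148955/512))*149 = (-31 + 147419/512)*149 = (131547/512)*149 = 19600503/512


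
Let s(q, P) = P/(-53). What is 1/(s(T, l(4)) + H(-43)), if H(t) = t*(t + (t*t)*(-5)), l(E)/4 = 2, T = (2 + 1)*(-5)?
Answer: 53/21167344 ≈ 2.5039e-6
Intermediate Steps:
T = -15 (T = 3*(-5) = -15)
l(E) = 8 (l(E) = 4*2 = 8)
s(q, P) = -P/53 (s(q, P) = P*(-1/53) = -P/53)
H(t) = t*(t - 5*t²) (H(t) = t*(t + t²*(-5)) = t*(t - 5*t²))
1/(s(T, l(4)) + H(-43)) = 1/(-1/53*8 + (-43)²*(1 - 5*(-43))) = 1/(-8/53 + 1849*(1 + 215)) = 1/(-8/53 + 1849*216) = 1/(-8/53 + 399384) = 1/(21167344/53) = 53/21167344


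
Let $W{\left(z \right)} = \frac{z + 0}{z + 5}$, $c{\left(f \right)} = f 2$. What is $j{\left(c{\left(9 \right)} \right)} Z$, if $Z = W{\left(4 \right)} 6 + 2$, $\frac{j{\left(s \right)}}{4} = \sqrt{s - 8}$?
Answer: $\frac{56 \sqrt{10}}{3} \approx 59.029$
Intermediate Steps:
$c{\left(f \right)} = 2 f$
$W{\left(z \right)} = \frac{z}{5 + z}$
$j{\left(s \right)} = 4 \sqrt{-8 + s}$ ($j{\left(s \right)} = 4 \sqrt{s - 8} = 4 \sqrt{-8 + s}$)
$Z = \frac{14}{3}$ ($Z = \frac{4}{5 + 4} \cdot 6 + 2 = \frac{4}{9} \cdot 6 + 2 = \frac{8}{3} + 2 = \frac{14}{3} \approx 4.6667$)
$j{\left(c{\left(9 \right)} \right)} Z = 4 \sqrt{-8 + 2 \cdot 9} \cdot \frac{14}{3} = 4 \sqrt{-8 + 18} \cdot \frac{14}{3} = 4 \sqrt{10} \cdot \frac{14}{3} = \frac{56 \sqrt{10}}{3}$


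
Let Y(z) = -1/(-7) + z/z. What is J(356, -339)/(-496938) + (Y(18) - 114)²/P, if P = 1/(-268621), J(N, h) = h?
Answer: -27769949958995063/8116654 ≈ -3.4214e+9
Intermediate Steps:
Y(z) = 8/7 (Y(z) = -1*(-⅐) + 1 = ⅐ + 1 = 8/7)
P = -1/268621 ≈ -3.7227e-6
J(356, -339)/(-496938) + (Y(18) - 114)²/P = -339/(-496938) + (8/7 - 114)²/(-1/268621) = -339*(-1/496938) + (-790/7)²*(-268621) = 113/165646 + (624100/49)*(-268621) = 113/165646 - 167646366100/49 = -27769949958995063/8116654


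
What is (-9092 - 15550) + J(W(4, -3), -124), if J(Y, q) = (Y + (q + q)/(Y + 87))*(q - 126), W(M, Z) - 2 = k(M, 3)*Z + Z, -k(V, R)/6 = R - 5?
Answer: -14152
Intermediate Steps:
k(V, R) = 30 - 6*R (k(V, R) = -6*(R - 5) = -6*(-5 + R) = 30 - 6*R)
W(M, Z) = 2 + 13*Z (W(M, Z) = 2 + ((30 - 6*3)*Z + Z) = 2 + ((30 - 18)*Z + Z) = 2 + (12*Z + Z) = 2 + 13*Z)
J(Y, q) = (-126 + q)*(Y + 2*q/(87 + Y)) (J(Y, q) = (Y + (2*q)/(87 + Y))*(-126 + q) = (Y + 2*q/(87 + Y))*(-126 + q) = (-126 + q)*(Y + 2*q/(87 + Y)))
(-9092 - 15550) + J(W(4, -3), -124) = (-9092 - 15550) + (-10962*(2 + 13*(-3)) - 252*(-124) - 126*(2 + 13*(-3))**2 + 2*(-124)**2 - 124*(2 + 13*(-3))**2 + 87*(2 + 13*(-3))*(-124))/(87 + (2 + 13*(-3))) = -24642 + (-10962*(2 - 39) + 31248 - 126*(2 - 39)**2 + 2*15376 - 124*(2 - 39)**2 + 87*(2 - 39)*(-124))/(87 + (2 - 39)) = -24642 + (-10962*(-37) + 31248 - 126*(-37)**2 + 30752 - 124*(-37)**2 + 87*(-37)*(-124))/(87 - 37) = -24642 + (405594 + 31248 - 126*1369 + 30752 - 124*1369 + 399156)/50 = -24642 + (405594 + 31248 - 172494 + 30752 - 169756 + 399156)/50 = -24642 + (1/50)*524500 = -24642 + 10490 = -14152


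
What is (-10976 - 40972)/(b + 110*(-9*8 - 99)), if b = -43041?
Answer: 17316/20617 ≈ 0.83989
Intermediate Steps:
(-10976 - 40972)/(b + 110*(-9*8 - 99)) = (-10976 - 40972)/(-43041 + 110*(-9*8 - 99)) = -51948/(-43041 + 110*(-72 - 99)) = -51948/(-43041 + 110*(-171)) = -51948/(-43041 - 18810) = -51948/(-61851) = -51948*(-1/61851) = 17316/20617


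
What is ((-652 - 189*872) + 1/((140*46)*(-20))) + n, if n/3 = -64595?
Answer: -46270756001/128800 ≈ -3.5925e+5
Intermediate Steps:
n = -193785 (n = 3*(-64595) = -193785)
((-652 - 189*872) + 1/((140*46)*(-20))) + n = ((-652 - 189*872) + 1/((140*46)*(-20))) - 193785 = ((-652 - 164808) + 1/(6440*(-20))) - 193785 = (-165460 + 1/(-128800)) - 193785 = (-165460 - 1/128800) - 193785 = -21311248001/128800 - 193785 = -46270756001/128800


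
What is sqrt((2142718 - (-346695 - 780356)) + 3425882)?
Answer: sqrt(6695651) ≈ 2587.6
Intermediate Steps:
sqrt((2142718 - (-346695 - 780356)) + 3425882) = sqrt((2142718 - 1*(-1127051)) + 3425882) = sqrt((2142718 + 1127051) + 3425882) = sqrt(3269769 + 3425882) = sqrt(6695651)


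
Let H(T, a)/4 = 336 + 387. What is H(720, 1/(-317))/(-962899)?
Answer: -2892/962899 ≈ -0.0030034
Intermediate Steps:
H(T, a) = 2892 (H(T, a) = 4*(336 + 387) = 4*723 = 2892)
H(720, 1/(-317))/(-962899) = 2892/(-962899) = 2892*(-1/962899) = -2892/962899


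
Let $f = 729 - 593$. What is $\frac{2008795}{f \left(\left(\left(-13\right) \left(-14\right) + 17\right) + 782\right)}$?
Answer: $\frac{2008795}{133416} \approx 15.057$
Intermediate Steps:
$f = 136$ ($f = 729 - 593 = 136$)
$\frac{2008795}{f \left(\left(\left(-13\right) \left(-14\right) + 17\right) + 782\right)} = \frac{2008795}{136 \left(\left(\left(-13\right) \left(-14\right) + 17\right) + 782\right)} = \frac{2008795}{136 \left(\left(182 + 17\right) + 782\right)} = \frac{2008795}{136 \left(199 + 782\right)} = \frac{2008795}{136 \cdot 981} = \frac{2008795}{133416}$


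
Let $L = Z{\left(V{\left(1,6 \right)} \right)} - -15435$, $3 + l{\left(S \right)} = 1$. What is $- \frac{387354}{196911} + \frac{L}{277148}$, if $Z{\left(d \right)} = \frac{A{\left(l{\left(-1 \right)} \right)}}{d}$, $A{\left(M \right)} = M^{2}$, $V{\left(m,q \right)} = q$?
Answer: $- \frac{3161058601}{1653742116} \approx -1.9115$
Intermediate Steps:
$l{\left(S \right)} = -2$ ($l{\left(S \right)} = -3 + 1 = -2$)
$Z{\left(d \right)} = \frac{4}{d}$ ($Z{\left(d \right)} = \frac{\left(-2\right)^{2}}{d} = \frac{4}{d}$)
$L = \frac{46307}{3}$ ($L = \frac{4}{6} - -15435 = 4 \cdot \frac{1}{6} + 15435 = \frac{2}{3} + 15435 = \frac{46307}{3} \approx 15436.0$)
$- \frac{387354}{196911} + \frac{L}{277148} = - \frac{387354}{196911} + \frac{46307}{3 \cdot 277148} = \left(-387354\right) \frac{1}{196911} + \frac{46307}{3} \cdot \frac{1}{277148} = - \frac{11738}{5967} + \frac{46307}{831444} = - \frac{3161058601}{1653742116}$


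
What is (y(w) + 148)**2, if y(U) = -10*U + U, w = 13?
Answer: 961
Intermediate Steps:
y(U) = -9*U
(y(w) + 148)**2 = (-9*13 + 148)**2 = (-117 + 148)**2 = 31**2 = 961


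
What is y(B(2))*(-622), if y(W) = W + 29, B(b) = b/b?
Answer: -18660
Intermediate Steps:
B(b) = 1
y(W) = 29 + W
y(B(2))*(-622) = (29 + 1)*(-622) = 30*(-622) = -18660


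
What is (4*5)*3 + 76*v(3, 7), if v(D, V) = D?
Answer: 288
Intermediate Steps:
(4*5)*3 + 76*v(3, 7) = (4*5)*3 + 76*3 = 20*3 + 228 = 60 + 228 = 288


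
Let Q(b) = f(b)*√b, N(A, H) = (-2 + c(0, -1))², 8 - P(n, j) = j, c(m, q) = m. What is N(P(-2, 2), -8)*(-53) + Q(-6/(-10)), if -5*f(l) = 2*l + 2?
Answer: -212 - 16*√15/125 ≈ -212.50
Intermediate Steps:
f(l) = -⅖ - 2*l/5 (f(l) = -(2*l + 2)/5 = -(2 + 2*l)/5 = -⅖ - 2*l/5)
P(n, j) = 8 - j
N(A, H) = 4 (N(A, H) = (-2 + 0)² = (-2)² = 4)
Q(b) = √b*(-⅖ - 2*b/5) (Q(b) = (-⅖ - 2*b/5)*√b = √b*(-⅖ - 2*b/5))
N(P(-2, 2), -8)*(-53) + Q(-6/(-10)) = 4*(-53) + 2*√(-6/(-10))*(-1 - (-6)/(-10))/5 = -212 + 2*√(-6*(-⅒))*(-1 - (-6)*(-1)/10)/5 = -212 + 2*√(⅗)*(-1 - 1*⅗)/5 = -212 + 2*(√15/5)*(-1 - ⅗)/5 = -212 + (⅖)*(√15/5)*(-8/5) = -212 - 16*√15/125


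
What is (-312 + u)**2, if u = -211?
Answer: 273529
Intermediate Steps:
(-312 + u)**2 = (-312 - 211)**2 = (-523)**2 = 273529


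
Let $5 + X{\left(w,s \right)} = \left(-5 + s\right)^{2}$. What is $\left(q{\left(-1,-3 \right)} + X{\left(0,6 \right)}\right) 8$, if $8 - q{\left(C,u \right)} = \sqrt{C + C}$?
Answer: $32 - 8 i \sqrt{2} \approx 32.0 - 11.314 i$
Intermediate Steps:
$q{\left(C,u \right)} = 8 - \sqrt{2} \sqrt{C}$ ($q{\left(C,u \right)} = 8 - \sqrt{C + C} = 8 - \sqrt{2 C} = 8 - \sqrt{2} \sqrt{C}$)
$X{\left(w,s \right)} = -5 + \left(-5 + s\right)^{2}$
$\left(q{\left(-1,-3 \right)} + X{\left(0,6 \right)}\right) 8 = \left(\left(8 - \sqrt{2} \sqrt{-1}\right) - \left(5 - \left(-5 + 6\right)^{2}\right)\right) 8 = \left(\left(8 - \sqrt{2} i\right) - \left(5 - 1^{2}\right)\right) 8 = \left(\left(8 - i \sqrt{2}\right) + \left(-5 + 1\right)\right) 8 = \left(\left(8 - i \sqrt{2}\right) - 4\right) 8 = \left(4 - i \sqrt{2}\right) 8 = 32 - 8 i \sqrt{2}$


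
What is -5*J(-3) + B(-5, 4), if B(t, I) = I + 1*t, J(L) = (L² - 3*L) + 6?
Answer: -121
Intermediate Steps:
J(L) = 6 + L² - 3*L
B(t, I) = I + t
-5*J(-3) + B(-5, 4) = -5*(6 + (-3)² - 3*(-3)) + (4 - 5) = -5*(6 + 9 + 9) - 1 = -5*24 - 1 = -120 - 1 = -121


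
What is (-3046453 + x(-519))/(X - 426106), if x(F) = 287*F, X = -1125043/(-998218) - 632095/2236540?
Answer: 713391799899660232/95130297645714181 ≈ 7.4991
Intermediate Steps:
X = 188523506451/223255448572 (X = -1125043*(-1/998218) - 632095*1/2236540 = 1125043/998218 - 126419/447308 = 188523506451/223255448572 ≈ 0.84443)
(-3046453 + x(-519))/(X - 426106) = (-3046453 + 287*(-519))/(188523506451/223255448572 - 426106) = (-3046453 - 148953)/(-95130297645714181/223255448572) = -3195406*(-223255448572/95130297645714181) = 713391799899660232/95130297645714181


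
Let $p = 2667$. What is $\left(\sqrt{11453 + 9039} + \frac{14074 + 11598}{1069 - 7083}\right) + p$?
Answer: $\frac{8006833}{3007} + 2 \sqrt{5123} \approx 2805.9$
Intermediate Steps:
$\left(\sqrt{11453 + 9039} + \frac{14074 + 11598}{1069 - 7083}\right) + p = \left(\sqrt{11453 + 9039} + \frac{14074 + 11598}{1069 - 7083}\right) + 2667 = \left(\sqrt{20492} + \frac{25672}{-6014}\right) + 2667 = \left(2 \sqrt{5123} + 25672 \left(- \frac{1}{6014}\right)\right) + 2667 = \left(2 \sqrt{5123} - \frac{12836}{3007}\right) + 2667 = \left(- \frac{12836}{3007} + 2 \sqrt{5123}\right) + 2667 = \frac{8006833}{3007} + 2 \sqrt{5123}$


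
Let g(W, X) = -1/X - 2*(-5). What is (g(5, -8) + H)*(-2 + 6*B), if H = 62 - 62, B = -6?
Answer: -1539/4 ≈ -384.75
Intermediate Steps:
H = 0
g(W, X) = 10 - 1/X (g(W, X) = -1/X + 10 = 10 - 1/X)
(g(5, -8) + H)*(-2 + 6*B) = ((10 - 1/(-8)) + 0)*(-2 + 6*(-6)) = ((10 - 1*(-⅛)) + 0)*(-2 - 36) = ((10 + ⅛) + 0)*(-38) = (81/8 + 0)*(-38) = (81/8)*(-38) = -1539/4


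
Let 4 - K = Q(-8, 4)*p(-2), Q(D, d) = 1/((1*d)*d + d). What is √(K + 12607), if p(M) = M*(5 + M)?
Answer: √1261130/10 ≈ 112.30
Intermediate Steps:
Q(D, d) = 1/(d + d²) (Q(D, d) = 1/(d*d + d) = 1/(d² + d) = 1/(d + d²))
K = 43/10 (K = 4 - 1/(4*(1 + 4))*(-2*(5 - 2)) = 4 - (¼)/5*(-2*3) = 4 - (¼)*(⅕)*(-6) = 4 - (-6)/20 = 4 - 1*(-3/10) = 4 + 3/10 = 43/10 ≈ 4.3000)
√(K + 12607) = √(43/10 + 12607) = √(126113/10) = √1261130/10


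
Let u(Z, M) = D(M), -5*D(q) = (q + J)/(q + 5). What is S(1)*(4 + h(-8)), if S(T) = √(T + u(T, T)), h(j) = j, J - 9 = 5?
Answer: -2*√2 ≈ -2.8284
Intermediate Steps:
J = 14 (J = 9 + 5 = 14)
D(q) = -(14 + q)/(5*(5 + q)) (D(q) = -(q + 14)/(5*(q + 5)) = -(14 + q)/(5*(5 + q)))
u(Z, M) = (-14 - M)/(5*(5 + M))
S(T) = √(T + (-14 - T)/(5*(5 + T)))
S(1)*(4 + h(-8)) = √(1 - (14 + 1)/(5*(5 + 1)))*(4 - 8) = √(1 - ⅕*15/6)*(-4) = √(1 - ⅕*⅙*15)*(-4) = √(1 - ½)*(-4) = √(½)*(-4) = (√2/2)*(-4) = -2*√2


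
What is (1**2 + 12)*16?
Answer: 208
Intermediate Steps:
(1**2 + 12)*16 = (1 + 12)*16 = 13*16 = 208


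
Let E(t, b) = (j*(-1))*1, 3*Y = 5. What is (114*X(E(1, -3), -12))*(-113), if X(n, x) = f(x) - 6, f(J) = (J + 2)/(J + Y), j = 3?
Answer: 2009592/31 ≈ 64826.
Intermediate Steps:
Y = 5/3 (Y = (⅓)*5 = 5/3 ≈ 1.6667)
f(J) = (2 + J)/(5/3 + J) (f(J) = (J + 2)/(J + 5/3) = (2 + J)/(5/3 + J))
E(t, b) = -3 (E(t, b) = (3*(-1))*1 = -3*1 = -3)
X(n, x) = -6 + 3*(2 + x)/(5 + 3*x) (X(n, x) = 3*(2 + x)/(5 + 3*x) - 6 = -6 + 3*(2 + x)/(5 + 3*x))
(114*X(E(1, -3), -12))*(-113) = (114*(3*(-8 - 5*(-12))/(5 + 3*(-12))))*(-113) = (114*(3*(-8 + 60)/(5 - 36)))*(-113) = (114*(3*52/(-31)))*(-113) = (114*(3*(-1/31)*52))*(-113) = (114*(-156/31))*(-113) = -17784/31*(-113) = 2009592/31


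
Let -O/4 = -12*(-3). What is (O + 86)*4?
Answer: -232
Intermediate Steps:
O = -144 (O = -(-48)*(-3) = -4*36 = -144)
(O + 86)*4 = (-144 + 86)*4 = -58*4 = -232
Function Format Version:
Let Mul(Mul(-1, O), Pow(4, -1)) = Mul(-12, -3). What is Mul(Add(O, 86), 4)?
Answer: -232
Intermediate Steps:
O = -144 (O = Mul(-4, Mul(-12, -3)) = Mul(-4, 36) = -144)
Mul(Add(O, 86), 4) = Mul(Add(-144, 86), 4) = Mul(-58, 4) = -232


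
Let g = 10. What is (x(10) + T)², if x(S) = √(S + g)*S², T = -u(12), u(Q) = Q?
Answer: 200144 - 4800*√5 ≈ 1.8941e+5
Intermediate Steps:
T = -12 (T = -1*12 = -12)
x(S) = S²*√(10 + S) (x(S) = √(S + 10)*S² = √(10 + S)*S² = S²*√(10 + S))
(x(10) + T)² = (10²*√(10 + 10) - 12)² = (100*√20 - 12)² = (100*(2*√5) - 12)² = (200*√5 - 12)² = (-12 + 200*√5)²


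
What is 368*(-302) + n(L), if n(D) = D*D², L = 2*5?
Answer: -110136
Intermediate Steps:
L = 10
n(D) = D³
368*(-302) + n(L) = 368*(-302) + 10³ = -111136 + 1000 = -110136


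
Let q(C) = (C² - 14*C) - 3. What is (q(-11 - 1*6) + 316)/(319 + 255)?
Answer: 60/41 ≈ 1.4634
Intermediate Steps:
q(C) = -3 + C² - 14*C
(q(-11 - 1*6) + 316)/(319 + 255) = ((-3 + (-11 - 1*6)² - 14*(-11 - 1*6)) + 316)/(319 + 255) = ((-3 + (-11 - 6)² - 14*(-11 - 6)) + 316)/574 = ((-3 + (-17)² - 14*(-17)) + 316)*(1/574) = ((-3 + 289 + 238) + 316)*(1/574) = (524 + 316)*(1/574) = 840*(1/574) = 60/41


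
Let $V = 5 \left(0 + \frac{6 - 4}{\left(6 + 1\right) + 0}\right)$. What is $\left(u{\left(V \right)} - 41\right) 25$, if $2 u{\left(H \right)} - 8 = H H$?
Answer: $- \frac{44075}{49} \approx -899.49$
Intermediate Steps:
$V = \frac{10}{7}$ ($V = 5 \left(0 + \frac{2}{7 + 0}\right) = 5 \left(0 + \frac{2}{7}\right) = 5 \cdot \frac{2}{7} = \frac{10}{7} \approx 1.4286$)
$u{\left(H \right)} = 4 + \frac{H^{2}}{2}$ ($u{\left(H \right)} = 4 + \frac{H H}{2} = 4 + \frac{H^{2}}{2}$)
$\left(u{\left(V \right)} - 41\right) 25 = \left(\left(4 + \frac{\left(\frac{10}{7}\right)^{2}}{2}\right) - 41\right) 25 = \left(\left(4 + \frac{1}{2} \cdot \frac{100}{49}\right) - 41\right) 25 = \left(\left(4 + \frac{50}{49}\right) - 41\right) 25 = \left(\frac{246}{49} - 41\right) 25 = \left(- \frac{1763}{49}\right) 25 = - \frac{44075}{49}$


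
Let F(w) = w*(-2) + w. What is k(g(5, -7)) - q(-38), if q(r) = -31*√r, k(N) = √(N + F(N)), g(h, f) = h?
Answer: 31*I*√38 ≈ 191.1*I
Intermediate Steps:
F(w) = -w (F(w) = -2*w + w = -w)
k(N) = 0 (k(N) = √(N - N) = √0 = 0)
k(g(5, -7)) - q(-38) = 0 - (-31)*√(-38) = 0 - (-31)*I*√38 = 0 + 31*I*√38 = 31*I*√38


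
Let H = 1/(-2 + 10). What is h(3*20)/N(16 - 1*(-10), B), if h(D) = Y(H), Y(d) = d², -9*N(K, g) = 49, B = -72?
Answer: -9/3136 ≈ -0.0028699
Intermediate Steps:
N(K, g) = -49/9 (N(K, g) = -⅑*49 = -49/9)
H = ⅛ (H = 1/8 = ⅛ ≈ 0.12500)
h(D) = 1/64 (h(D) = (⅛)² = 1/64)
h(3*20)/N(16 - 1*(-10), B) = 1/(64*(-49/9)) = (1/64)*(-9/49) = -9/3136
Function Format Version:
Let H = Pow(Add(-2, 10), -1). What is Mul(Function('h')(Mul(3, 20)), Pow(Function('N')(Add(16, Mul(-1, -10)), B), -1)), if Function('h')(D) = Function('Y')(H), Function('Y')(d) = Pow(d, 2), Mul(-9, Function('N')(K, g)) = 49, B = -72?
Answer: Rational(-9, 3136) ≈ -0.0028699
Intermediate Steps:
Function('N')(K, g) = Rational(-49, 9) (Function('N')(K, g) = Mul(Rational(-1, 9), 49) = Rational(-49, 9))
H = Rational(1, 8) (H = Pow(8, -1) = Rational(1, 8) ≈ 0.12500)
Function('h')(D) = Rational(1, 64) (Function('h')(D) = Pow(Rational(1, 8), 2) = Rational(1, 64))
Mul(Function('h')(Mul(3, 20)), Pow(Function('N')(Add(16, Mul(-1, -10)), B), -1)) = Mul(Rational(1, 64), Pow(Rational(-49, 9), -1)) = Mul(Rational(1, 64), Rational(-9, 49)) = Rational(-9, 3136)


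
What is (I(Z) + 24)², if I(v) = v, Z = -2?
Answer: 484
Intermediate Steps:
(I(Z) + 24)² = (-2 + 24)² = 22² = 484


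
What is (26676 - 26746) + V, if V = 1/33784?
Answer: -2364879/33784 ≈ -70.000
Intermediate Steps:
V = 1/33784 ≈ 2.9600e-5
(26676 - 26746) + V = (26676 - 26746) + 1/33784 = -70 + 1/33784 = -2364879/33784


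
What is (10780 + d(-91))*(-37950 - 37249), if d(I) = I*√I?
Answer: -810645220 + 6843109*I*√91 ≈ -8.1065e+8 + 6.5279e+7*I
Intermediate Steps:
d(I) = I^(3/2)
(10780 + d(-91))*(-37950 - 37249) = (10780 + (-91)^(3/2))*(-37950 - 37249) = (10780 - 91*I*√91)*(-75199) = -810645220 + 6843109*I*√91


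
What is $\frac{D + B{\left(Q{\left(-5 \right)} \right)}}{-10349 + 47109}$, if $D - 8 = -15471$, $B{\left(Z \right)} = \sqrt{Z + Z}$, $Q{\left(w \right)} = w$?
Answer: $- \frac{15463}{36760} + \frac{i \sqrt{10}}{36760} \approx -0.42065 + 8.6025 \cdot 10^{-5} i$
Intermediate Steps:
$B{\left(Z \right)} = \sqrt{2} \sqrt{Z}$ ($B{\left(Z \right)} = \sqrt{2 Z} = \sqrt{2} \sqrt{Z}$)
$D = -15463$ ($D = 8 - 15471 = -15463$)
$\frac{D + B{\left(Q{\left(-5 \right)} \right)}}{-10349 + 47109} = \frac{-15463 + \sqrt{2} \sqrt{-5}}{-10349 + 47109} = \frac{-15463 + \sqrt{2} i \sqrt{5}}{36760} = \left(-15463 + i \sqrt{10}\right) \frac{1}{36760} = - \frac{15463}{36760} + \frac{i \sqrt{10}}{36760}$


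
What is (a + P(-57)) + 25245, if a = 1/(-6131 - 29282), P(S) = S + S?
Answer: 889964102/35413 ≈ 25131.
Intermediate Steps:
P(S) = 2*S
a = -1/35413 (a = 1/(-35413) = -1/35413 ≈ -2.8238e-5)
(a + P(-57)) + 25245 = (-1/35413 + 2*(-57)) + 25245 = (-1/35413 - 114) + 25245 = -4037083/35413 + 25245 = 889964102/35413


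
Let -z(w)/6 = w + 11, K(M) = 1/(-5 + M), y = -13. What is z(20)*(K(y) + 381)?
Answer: -212567/3 ≈ -70856.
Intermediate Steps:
z(w) = -66 - 6*w (z(w) = -6*(w + 11) = -6*(11 + w) = -66 - 6*w)
z(20)*(K(y) + 381) = (-66 - 6*20)*(1/(-5 - 13) + 381) = (-66 - 120)*(1/(-18) + 381) = -186*(-1/18 + 381) = -186*6857/18 = -212567/3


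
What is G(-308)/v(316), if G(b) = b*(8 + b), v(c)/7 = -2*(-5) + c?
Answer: 6600/163 ≈ 40.491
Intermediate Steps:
v(c) = 70 + 7*c (v(c) = 7*(-2*(-5) + c) = 7*(10 + c) = 70 + 7*c)
G(-308)/v(316) = (-308*(8 - 308))/(70 + 7*316) = (-308*(-300))/(70 + 2212) = 92400/2282 = 92400*(1/2282) = 6600/163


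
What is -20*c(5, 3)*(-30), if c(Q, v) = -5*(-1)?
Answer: 3000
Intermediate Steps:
c(Q, v) = 5
-20*c(5, 3)*(-30) = -20*5*(-30) = -100*(-30) = 3000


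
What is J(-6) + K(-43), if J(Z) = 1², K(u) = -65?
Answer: -64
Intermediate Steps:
J(Z) = 1
J(-6) + K(-43) = 1 - 65 = -64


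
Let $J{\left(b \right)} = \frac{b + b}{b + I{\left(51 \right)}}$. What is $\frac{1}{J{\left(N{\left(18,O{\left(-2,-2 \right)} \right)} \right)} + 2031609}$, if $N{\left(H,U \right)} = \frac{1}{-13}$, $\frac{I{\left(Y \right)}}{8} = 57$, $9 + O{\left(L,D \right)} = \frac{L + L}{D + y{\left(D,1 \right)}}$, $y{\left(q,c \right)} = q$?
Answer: $\frac{5927}{12041346541} \approx 4.9222 \cdot 10^{-7}$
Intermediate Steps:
$O{\left(L,D \right)} = -9 + \frac{L}{D}$ ($O{\left(L,D \right)} = -9 + \frac{L + L}{D + D} = -9 + \frac{2 L}{2 D} = -9 + 2 L \frac{1}{2 D} = -9 + \frac{L}{D}$)
$I{\left(Y \right)} = 456$ ($I{\left(Y \right)} = 8 \cdot 57 = 456$)
$N{\left(H,U \right)} = - \frac{1}{13}$
$J{\left(b \right)} = \frac{2 b}{456 + b}$ ($J{\left(b \right)} = \frac{b + b}{b + 456} = \frac{2 b}{456 + b}$)
$\frac{1}{J{\left(N{\left(18,O{\left(-2,-2 \right)} \right)} \right)} + 2031609} = \frac{1}{2 \left(- \frac{1}{13}\right) \frac{1}{456 - \frac{1}{13}} + 2031609} = \frac{1}{2 \left(- \frac{1}{13}\right) \frac{1}{\frac{5927}{13}} + 2031609} = \frac{1}{2 \left(- \frac{1}{13}\right) \frac{13}{5927} + 2031609} = \frac{1}{- \frac{2}{5927} + 2031609} = \frac{1}{\frac{12041346541}{5927}} = \frac{5927}{12041346541}$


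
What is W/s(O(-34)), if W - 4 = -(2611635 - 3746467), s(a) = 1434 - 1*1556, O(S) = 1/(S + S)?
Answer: -567418/61 ≈ -9301.9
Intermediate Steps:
O(S) = 1/(2*S)
s(a) = -122 (s(a) = 1434 - 1556 = -122)
W = 1134836 (W = 4 - (2611635 - 3746467) = 4 - 1*(-1134832) = 4 + 1134832 = 1134836)
W/s(O(-34)) = 1134836/(-122) = 1134836*(-1/122) = -567418/61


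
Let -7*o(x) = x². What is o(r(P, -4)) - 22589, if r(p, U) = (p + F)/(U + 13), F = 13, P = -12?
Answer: -12807964/567 ≈ -22589.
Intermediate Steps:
r(p, U) = (13 + p)/(13 + U) (r(p, U) = (p + 13)/(U + 13) = (13 + p)/(13 + U))
o(x) = -x²/7
o(r(P, -4)) - 22589 = -(13 - 12)²/(13 - 4)²/7 - 22589 = -(1/9)²/7 - 22589 = -((⅑)*1)²/7 - 22589 = -(⅑)²/7 - 22589 = -⅐*1/81 - 22589 = -1/567 - 22589 = -12807964/567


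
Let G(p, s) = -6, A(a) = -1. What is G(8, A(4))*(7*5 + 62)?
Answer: -582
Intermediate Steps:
G(8, A(4))*(7*5 + 62) = -6*(7*5 + 62) = -6*(35 + 62) = -6*97 = -582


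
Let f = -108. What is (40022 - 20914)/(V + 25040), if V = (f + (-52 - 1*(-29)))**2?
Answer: 19108/42201 ≈ 0.45279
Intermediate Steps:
V = 17161 (V = (-108 + (-52 - 1*(-29)))**2 = (-108 + (-52 + 29))**2 = (-108 - 23)**2 = (-131)**2 = 17161)
(40022 - 20914)/(V + 25040) = (40022 - 20914)/(17161 + 25040) = 19108/42201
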